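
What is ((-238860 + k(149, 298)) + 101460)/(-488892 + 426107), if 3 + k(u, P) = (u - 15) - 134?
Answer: 137403/62785 ≈ 2.1885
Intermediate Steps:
k(u, P) = -152 + u (k(u, P) = -3 + ((u - 15) - 134) = -3 + ((-15 + u) - 134) = -3 + (-149 + u) = -152 + u)
((-238860 + k(149, 298)) + 101460)/(-488892 + 426107) = ((-238860 + (-152 + 149)) + 101460)/(-488892 + 426107) = ((-238860 - 3) + 101460)/(-62785) = (-238863 + 101460)*(-1/62785) = -137403*(-1/62785) = 137403/62785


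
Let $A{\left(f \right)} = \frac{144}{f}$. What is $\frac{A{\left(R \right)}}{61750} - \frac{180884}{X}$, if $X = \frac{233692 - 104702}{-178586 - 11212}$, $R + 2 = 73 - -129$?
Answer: $\frac{2649956591898591}{9956415625} \approx 2.6616 \cdot 10^{5}$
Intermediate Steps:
$R = 200$ ($R = -2 + \left(73 - -129\right) = -2 + \left(73 + 129\right) = -2 + 202 = 200$)
$X = - \frac{64495}{94899}$ ($X = \frac{128990}{-189798} = 128990 \left(- \frac{1}{189798}\right) = - \frac{64495}{94899} \approx -0.67962$)
$\frac{A{\left(R \right)}}{61750} - \frac{180884}{X} = \frac{144 \cdot \frac{1}{200}}{61750} - \frac{180884}{- \frac{64495}{94899}} = 144 \cdot \frac{1}{200} \cdot \frac{1}{61750} - - \frac{17165710716}{64495} = \frac{18}{25} \cdot \frac{1}{61750} + \frac{17165710716}{64495} = \frac{9}{771875} + \frac{17165710716}{64495} = \frac{2649956591898591}{9956415625}$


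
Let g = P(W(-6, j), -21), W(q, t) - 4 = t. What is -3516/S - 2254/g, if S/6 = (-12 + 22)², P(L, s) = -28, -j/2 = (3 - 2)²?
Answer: 1866/25 ≈ 74.640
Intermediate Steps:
j = -2 (j = -2*(3 - 2)² = -2*1² = -2*1 = -2)
W(q, t) = 4 + t
g = -28
S = 600 (S = 6*(-12 + 22)² = 6*10² = 6*100 = 600)
-3516/S - 2254/g = -3516/600 - 2254/(-28) = -3516*1/600 - 2254*(-1/28) = -293/50 + 161/2 = 1866/25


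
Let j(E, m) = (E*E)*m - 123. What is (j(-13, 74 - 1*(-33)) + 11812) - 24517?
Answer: 5255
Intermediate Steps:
j(E, m) = -123 + m*E² (j(E, m) = E²*m - 123 = m*E² - 123 = -123 + m*E²)
(j(-13, 74 - 1*(-33)) + 11812) - 24517 = ((-123 + (74 - 1*(-33))*(-13)²) + 11812) - 24517 = ((-123 + (74 + 33)*169) + 11812) - 24517 = ((-123 + 107*169) + 11812) - 24517 = ((-123 + 18083) + 11812) - 24517 = (17960 + 11812) - 24517 = 29772 - 24517 = 5255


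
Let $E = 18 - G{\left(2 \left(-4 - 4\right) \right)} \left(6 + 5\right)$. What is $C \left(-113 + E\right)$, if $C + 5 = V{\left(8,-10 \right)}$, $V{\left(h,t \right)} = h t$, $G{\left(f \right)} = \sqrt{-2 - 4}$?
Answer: $8075 + 935 i \sqrt{6} \approx 8075.0 + 2290.3 i$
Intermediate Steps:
$G{\left(f \right)} = i \sqrt{6}$ ($G{\left(f \right)} = \sqrt{-6} = i \sqrt{6}$)
$C = -85$ ($C = -5 + 8 \left(-10\right) = -5 - 80 = -85$)
$E = 18 - 11 i \sqrt{6}$ ($E = 18 - i \sqrt{6} \left(6 + 5\right) = 18 - i \sqrt{6} \cdot 11 = 18 - 11 i \sqrt{6} \approx 18.0 - 26.944 i$)
$C \left(-113 + E\right) = - 85 \left(-113 + \left(18 - 11 i \sqrt{6}\right)\right) = - 85 \left(-95 - 11 i \sqrt{6}\right) = 8075 + 935 i \sqrt{6}$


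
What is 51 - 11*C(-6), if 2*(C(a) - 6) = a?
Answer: 18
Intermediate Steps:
C(a) = 6 + a/2
51 - 11*C(-6) = 51 - 11*(6 + (½)*(-6)) = 51 - 11*(6 - 3) = 51 - 11*3 = 51 - 33 = 18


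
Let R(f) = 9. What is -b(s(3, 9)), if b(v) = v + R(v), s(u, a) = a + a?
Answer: -27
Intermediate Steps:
s(u, a) = 2*a
b(v) = 9 + v (b(v) = v + 9 = 9 + v)
-b(s(3, 9)) = -(9 + 2*9) = -(9 + 18) = -1*27 = -27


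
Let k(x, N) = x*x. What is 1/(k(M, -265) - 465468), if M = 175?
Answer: -1/434843 ≈ -2.2997e-6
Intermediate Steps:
k(x, N) = x²
1/(k(M, -265) - 465468) = 1/(175² - 465468) = 1/(30625 - 465468) = 1/(-434843) = -1/434843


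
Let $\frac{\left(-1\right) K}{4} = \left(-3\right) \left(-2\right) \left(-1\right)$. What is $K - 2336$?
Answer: $-2312$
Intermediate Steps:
$K = 24$ ($K = - 4 \left(-3\right) \left(-2\right) \left(-1\right) = - 4 \cdot 6 \left(-1\right) = \left(-4\right) \left(-6\right) = 24$)
$K - 2336 = 24 - 2336 = -2312$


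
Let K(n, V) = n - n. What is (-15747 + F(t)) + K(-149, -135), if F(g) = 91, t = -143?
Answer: -15656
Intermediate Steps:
K(n, V) = 0
(-15747 + F(t)) + K(-149, -135) = (-15747 + 91) + 0 = -15656 + 0 = -15656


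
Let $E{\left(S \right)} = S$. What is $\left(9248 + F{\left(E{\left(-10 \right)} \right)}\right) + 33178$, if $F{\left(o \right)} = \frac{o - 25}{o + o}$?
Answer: $\frac{169711}{4} \approx 42428.0$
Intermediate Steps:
$F{\left(o \right)} = \frac{-25 + o}{2 o}$
$\left(9248 + F{\left(E{\left(-10 \right)} \right)}\right) + 33178 = \left(9248 + \frac{-25 - 10}{2 \left(-10\right)}\right) + 33178 = \left(9248 + \frac{1}{2} \left(- \frac{1}{10}\right) \left(-35\right)\right) + 33178 = \left(9248 + \frac{7}{4}\right) + 33178 = \frac{36999}{4} + 33178 = \frac{169711}{4}$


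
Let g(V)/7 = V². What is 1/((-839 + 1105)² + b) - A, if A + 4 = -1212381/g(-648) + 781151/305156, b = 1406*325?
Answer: 451080681087667/243481370029632 ≈ 1.8526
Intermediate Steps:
b = 456950
g(V) = 7*V²
A = -15386302135/8305125696 (A = -4 + (-1212381/(7*(-648)²) + 781151/305156) = -4 + (-1212381/(7*419904) + 781151*(1/305156)) = -4 + (-1212381/2939328 + 781151/305156) = -4 + (-1212381*1/2939328 + 781151/305156) = -4 + (-44903/108864 + 781151/305156) = -4 + 17834200649/8305125696 = -15386302135/8305125696 ≈ -1.8526)
1/((-839 + 1105)² + b) - A = 1/((-839 + 1105)² + 456950) - 1*(-15386302135/8305125696) = 1/(266² + 456950) + 15386302135/8305125696 = 1/(70756 + 456950) + 15386302135/8305125696 = 1/527706 + 15386302135/8305125696 = 451080681087667/243481370029632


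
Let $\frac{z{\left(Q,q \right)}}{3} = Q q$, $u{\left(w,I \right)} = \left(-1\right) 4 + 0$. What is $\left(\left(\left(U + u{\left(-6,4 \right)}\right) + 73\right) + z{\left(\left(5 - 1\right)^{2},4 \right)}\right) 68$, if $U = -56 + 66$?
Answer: $18428$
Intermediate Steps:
$U = 10$
$u{\left(w,I \right)} = -4$ ($u{\left(w,I \right)} = -4 + 0 = -4$)
$z{\left(Q,q \right)} = 3 Q q$
$\left(\left(\left(U + u{\left(-6,4 \right)}\right) + 73\right) + z{\left(\left(5 - 1\right)^{2},4 \right)}\right) 68 = \left(\left(\left(10 - 4\right) + 73\right) + 3 \left(5 - 1\right)^{2} \cdot 4\right) 68 = \left(\left(6 + 73\right) + 3 \cdot 4^{2} \cdot 4\right) 68 = \left(79 + 3 \cdot 16 \cdot 4\right) 68 = \left(79 + 192\right) 68 = 271 \cdot 68 = 18428$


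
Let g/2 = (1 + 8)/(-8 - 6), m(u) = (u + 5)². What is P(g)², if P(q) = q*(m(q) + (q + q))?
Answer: 24502500/117649 ≈ 208.27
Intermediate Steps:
m(u) = (5 + u)²
g = -9/7 (g = 2*((1 + 8)/(-8 - 6)) = 2*(9/(-14)) = 2*(9*(-1/14)) = 2*(-9/14) = -9/7 ≈ -1.2857)
P(q) = q*((5 + q)² + 2*q) (P(q) = q*((5 + q)² + (q + q)) = q*((5 + q)² + 2*q))
P(g)² = (-9*((5 - 9/7)² + 2*(-9/7))/7)² = (-9*((26/7)² - 18/7)/7)² = (-9*(676/49 - 18/7)/7)² = (-9/7*550/49)² = (-4950/343)² = 24502500/117649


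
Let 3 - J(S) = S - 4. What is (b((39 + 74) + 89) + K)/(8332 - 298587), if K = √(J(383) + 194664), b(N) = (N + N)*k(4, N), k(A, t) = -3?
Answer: 1212/290255 - 4*√12143/290255 ≈ 0.0026570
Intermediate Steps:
J(S) = 7 - S (J(S) = 3 - (S - 4) = 3 - (-4 + S) = 3 + (4 - S) = 7 - S)
b(N) = -6*N (b(N) = (N + N)*(-3) = (2*N)*(-3) = -6*N)
K = 4*√12143 (K = √((7 - 1*383) + 194664) = √((7 - 383) + 194664) = √(-376 + 194664) = √194288 = 4*√12143 ≈ 440.78)
(b((39 + 74) + 89) + K)/(8332 - 298587) = (-6*((39 + 74) + 89) + 4*√12143)/(8332 - 298587) = (-6*(113 + 89) + 4*√12143)/(-290255) = (-6*202 + 4*√12143)*(-1/290255) = (-1212 + 4*√12143)*(-1/290255) = 1212/290255 - 4*√12143/290255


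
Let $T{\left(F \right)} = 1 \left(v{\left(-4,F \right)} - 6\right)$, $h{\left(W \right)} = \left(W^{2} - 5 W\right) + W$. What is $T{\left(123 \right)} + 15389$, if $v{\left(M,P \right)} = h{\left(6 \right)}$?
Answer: $15395$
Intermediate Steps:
$h{\left(W \right)} = W^{2} - 4 W$
$v{\left(M,P \right)} = 12$ ($v{\left(M,P \right)} = 6 \left(-4 + 6\right) = 6 \cdot 2 = 12$)
$T{\left(F \right)} = 6$ ($T{\left(F \right)} = 1 \left(12 - 6\right) = 1 \cdot 6 = 6$)
$T{\left(123 \right)} + 15389 = 6 + 15389 = 15395$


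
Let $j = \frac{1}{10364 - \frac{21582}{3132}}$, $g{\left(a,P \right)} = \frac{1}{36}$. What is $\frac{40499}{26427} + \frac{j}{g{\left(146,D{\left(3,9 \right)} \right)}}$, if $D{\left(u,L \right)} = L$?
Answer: $\frac{73150285091}{47625074499} \approx 1.536$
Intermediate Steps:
$g{\left(a,P \right)} = \frac{1}{36}$
$j = \frac{174}{1802137}$ ($j = \frac{1}{10364 - \frac{1199}{174}} = \frac{1}{\frac{1802137}{174}} = \frac{174}{1802137} \approx 9.6552 \cdot 10^{-5}$)
$\frac{40499}{26427} + \frac{j}{g{\left(146,D{\left(3,9 \right)} \right)}} = \frac{40499}{26427} + \frac{174 \frac{1}{\frac{1}{36}}}{1802137} = 40499 \cdot \frac{1}{26427} + \frac{174}{1802137} \cdot 36 = \frac{40499}{26427} + \frac{6264}{1802137} = \frac{73150285091}{47625074499}$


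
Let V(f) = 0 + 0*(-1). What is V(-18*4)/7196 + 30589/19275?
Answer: 30589/19275 ≈ 1.5870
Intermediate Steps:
V(f) = 0 (V(f) = 0 + 0 = 0)
V(-18*4)/7196 + 30589/19275 = 0/7196 + 30589/19275 = 0*(1/7196) + 30589*(1/19275) = 0 + 30589/19275 = 30589/19275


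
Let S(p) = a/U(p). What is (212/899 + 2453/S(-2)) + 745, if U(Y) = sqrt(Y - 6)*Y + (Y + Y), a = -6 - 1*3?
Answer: 14850691/8091 + 9812*I*sqrt(2)/9 ≈ 1835.5 + 1541.8*I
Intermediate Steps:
a = -9 (a = -6 - 3 = -9)
U(Y) = 2*Y + Y*sqrt(-6 + Y) (U(Y) = sqrt(-6 + Y)*Y + 2*Y = Y*sqrt(-6 + Y) + 2*Y = 2*Y + Y*sqrt(-6 + Y))
S(p) = -9/(p*(2 + sqrt(-6 + p))) (S(p) = -9*1/(p*(2 + sqrt(-6 + p))) = -9/(p*(2 + sqrt(-6 + p))))
(212/899 + 2453/S(-2)) + 745 = (212/899 + 2453/((-9/(-2*(2 + sqrt(-6 - 2)))))) + 745 = (212*(1/899) + 2453/((-9*(-1/2)/(2 + sqrt(-8))))) + 745 = (212/899 + 2453/((-9*(-1/2)/(2 + 2*I*sqrt(2))))) + 745 = (212/899 + 2453/((9/(2*(2 + 2*I*sqrt(2)))))) + 745 = (212/899 + 2453*(4/9 + 4*I*sqrt(2)/9)) + 745 = (212/899 + (9812/9 + 9812*I*sqrt(2)/9)) + 745 = (8822896/8091 + 9812*I*sqrt(2)/9) + 745 = 14850691/8091 + 9812*I*sqrt(2)/9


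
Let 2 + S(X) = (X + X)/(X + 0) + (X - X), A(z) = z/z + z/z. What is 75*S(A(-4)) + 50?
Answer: 50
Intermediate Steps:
A(z) = 2 (A(z) = 1 + 1 = 2)
S(X) = 0 (S(X) = -2 + ((X + X)/(X + 0) + (X - X)) = -2 + ((2*X)/X + 0) = -2 + (2 + 0) = -2 + 2 = 0)
75*S(A(-4)) + 50 = 75*0 + 50 = 0 + 50 = 50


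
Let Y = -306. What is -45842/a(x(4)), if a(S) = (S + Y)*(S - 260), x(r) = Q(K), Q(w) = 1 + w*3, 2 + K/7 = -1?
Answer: -22921/59248 ≈ -0.38687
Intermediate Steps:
K = -21 (K = -14 + 7*(-1) = -14 - 7 = -21)
Q(w) = 1 + 3*w
x(r) = -62 (x(r) = 1 + 3*(-21) = 1 - 63 = -62)
a(S) = (-306 + S)*(-260 + S) (a(S) = (S - 306)*(S - 260) = (-306 + S)*(-260 + S))
-45842/a(x(4)) = -45842/(79560 + (-62)**2 - 566*(-62)) = -45842/(79560 + 3844 + 35092) = -45842/118496 = -45842*1/118496 = -22921/59248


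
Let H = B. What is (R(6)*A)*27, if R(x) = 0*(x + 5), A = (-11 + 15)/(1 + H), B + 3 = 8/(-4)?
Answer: 0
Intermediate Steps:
B = -5 (B = -3 + 8/(-4) = -3 + 8*(-¼) = -3 - 2 = -5)
H = -5
A = -1 (A = (-11 + 15)/(1 - 5) = 4/(-4) = 4*(-¼) = -1)
R(x) = 0 (R(x) = 0*(5 + x) = 0)
(R(6)*A)*27 = (0*(-1))*27 = 0*27 = 0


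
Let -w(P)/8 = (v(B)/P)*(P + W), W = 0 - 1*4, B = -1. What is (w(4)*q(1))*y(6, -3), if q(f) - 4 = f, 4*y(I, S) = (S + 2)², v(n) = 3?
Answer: 0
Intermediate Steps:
y(I, S) = (2 + S)²/4 (y(I, S) = (S + 2)²/4 = (2 + S)²/4)
q(f) = 4 + f
W = -4 (W = 0 - 4 = -4)
w(P) = -24*(-4 + P)/P (w(P) = -8*3/P*(P - 4) = -8*3/P*(-4 + P) = -24*(-4 + P)/P)
(w(4)*q(1))*y(6, -3) = ((-24 + 96/4)*(4 + 1))*((2 - 3)²/4) = ((-24 + 96*(¼))*5)*((¼)*(-1)²) = ((-24 + 24)*5)*((¼)*1) = (0*5)*(¼) = 0*(¼) = 0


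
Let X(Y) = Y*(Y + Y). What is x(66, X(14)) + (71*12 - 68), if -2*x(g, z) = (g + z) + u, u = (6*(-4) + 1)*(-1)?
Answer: 1087/2 ≈ 543.50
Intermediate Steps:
X(Y) = 2*Y² (X(Y) = Y*(2*Y) = 2*Y²)
u = 23 (u = (-24 + 1)*(-1) = -23*(-1) = 23)
x(g, z) = -23/2 - g/2 - z/2 (x(g, z) = -((g + z) + 23)/2 = -(23 + g + z)/2 = -23/2 - g/2 - z/2)
x(66, X(14)) + (71*12 - 68) = (-23/2 - ½*66 - 14²) + (71*12 - 68) = (-23/2 - 33 - 196) + (852 - 68) = (-23/2 - 33 - ½*392) + 784 = (-23/2 - 33 - 196) + 784 = -481/2 + 784 = 1087/2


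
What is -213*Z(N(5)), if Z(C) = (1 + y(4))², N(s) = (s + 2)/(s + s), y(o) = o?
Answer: -5325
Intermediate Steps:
N(s) = (2 + s)/(2*s) (N(s) = (2 + s)/((2*s)) = (2 + s)*(1/(2*s)) = (2 + s)/(2*s))
Z(C) = 25 (Z(C) = (1 + 4)² = 5² = 25)
-213*Z(N(5)) = -213*25 = -5325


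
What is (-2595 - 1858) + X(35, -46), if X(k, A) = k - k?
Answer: -4453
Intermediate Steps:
X(k, A) = 0
(-2595 - 1858) + X(35, -46) = (-2595 - 1858) + 0 = -4453 + 0 = -4453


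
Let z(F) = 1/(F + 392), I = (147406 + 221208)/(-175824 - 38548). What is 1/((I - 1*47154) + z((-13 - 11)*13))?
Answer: -4287440/202177264447 ≈ -2.1206e-5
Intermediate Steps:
I = -184307/107186 (I = 368614/(-214372) = 368614*(-1/214372) = -184307/107186 ≈ -1.7195)
z(F) = 1/(392 + F)
1/((I - 1*47154) + z((-13 - 11)*13)) = 1/((-184307/107186 - 1*47154) + 1/(392 + (-13 - 11)*13)) = 1/((-184307/107186 - 47154) + 1/(392 - 24*13)) = 1/(-5054432951/107186 + 1/(392 - 312)) = 1/(-5054432951/107186 + 1/80) = 1/(-202177264447/4287440) = -4287440/202177264447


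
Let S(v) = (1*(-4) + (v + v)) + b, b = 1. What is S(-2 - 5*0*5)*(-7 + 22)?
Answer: -105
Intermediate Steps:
S(v) = -3 + 2*v (S(v) = (1*(-4) + (v + v)) + 1 = (-4 + 2*v) + 1 = -3 + 2*v)
S(-2 - 5*0*5)*(-7 + 22) = (-3 + 2*(-2 - 5*0*5))*(-7 + 22) = (-3 + 2*(-2 + 0*5))*15 = (-3 + 2*(-2 + 0))*15 = (-3 + 2*(-2))*15 = (-3 - 4)*15 = -7*15 = -105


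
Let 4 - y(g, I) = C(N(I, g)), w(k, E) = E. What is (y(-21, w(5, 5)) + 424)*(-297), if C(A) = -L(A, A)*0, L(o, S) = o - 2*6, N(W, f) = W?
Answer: -127116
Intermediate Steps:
L(o, S) = -12 + o (L(o, S) = o - 12 = -12 + o)
C(A) = 0 (C(A) = -(-12 + A)*0 = (12 - A)*0 = 0)
y(g, I) = 4 (y(g, I) = 4 - 1*0 = 4 + 0 = 4)
(y(-21, w(5, 5)) + 424)*(-297) = (4 + 424)*(-297) = 428*(-297) = -127116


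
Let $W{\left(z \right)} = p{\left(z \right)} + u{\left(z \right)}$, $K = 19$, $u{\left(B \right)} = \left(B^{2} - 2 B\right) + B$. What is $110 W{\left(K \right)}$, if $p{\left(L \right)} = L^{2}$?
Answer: $77330$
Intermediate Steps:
$u{\left(B \right)} = B^{2} - B$
$W{\left(z \right)} = z^{2} + z \left(-1 + z\right)$
$110 W{\left(K \right)} = 110 \cdot 19 \left(-1 + 2 \cdot 19\right) = 110 \cdot 19 \left(-1 + 38\right) = 110 \cdot 19 \cdot 37 = 110 \cdot 703 = 77330$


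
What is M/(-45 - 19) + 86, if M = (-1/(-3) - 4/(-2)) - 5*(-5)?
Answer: 8215/96 ≈ 85.573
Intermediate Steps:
M = 82/3 (M = (-1*(-1/3) - 4*(-1/2)) + 25 = (1/3 + 2) + 25 = 7/3 + 25 = 82/3 ≈ 27.333)
M/(-45 - 19) + 86 = 82/(3*(-45 - 19)) + 86 = (82/3)/(-64) + 86 = (82/3)*(-1/64) + 86 = -41/96 + 86 = 8215/96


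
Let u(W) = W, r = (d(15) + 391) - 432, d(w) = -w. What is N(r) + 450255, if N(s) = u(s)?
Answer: 450199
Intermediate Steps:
r = -56 (r = (-1*15 + 391) - 432 = (-15 + 391) - 432 = 376 - 432 = -56)
N(s) = s
N(r) + 450255 = -56 + 450255 = 450199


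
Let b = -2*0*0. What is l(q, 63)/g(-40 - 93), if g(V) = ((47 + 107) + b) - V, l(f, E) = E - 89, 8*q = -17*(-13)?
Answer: -26/287 ≈ -0.090592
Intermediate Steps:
b = 0 (b = 0*0 = 0)
q = 221/8 (q = (-17*(-13))/8 = (⅛)*221 = 221/8 ≈ 27.625)
l(f, E) = -89 + E
g(V) = 154 - V (g(V) = ((47 + 107) + 0) - V = (154 + 0) - V = 154 - V)
l(q, 63)/g(-40 - 93) = (-89 + 63)/(154 - (-40 - 93)) = -26/(154 - 1*(-133)) = -26/(154 + 133) = -26/287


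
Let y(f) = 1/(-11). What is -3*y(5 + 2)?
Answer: 3/11 ≈ 0.27273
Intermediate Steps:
y(f) = -1/11
-3*y(5 + 2) = -3*(-1/11) = 3/11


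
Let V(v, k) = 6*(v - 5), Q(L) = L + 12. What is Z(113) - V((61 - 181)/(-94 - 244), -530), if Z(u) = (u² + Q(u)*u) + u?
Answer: 4568893/169 ≈ 27035.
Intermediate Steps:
Q(L) = 12 + L
Z(u) = u + u² + u*(12 + u) (Z(u) = (u² + (12 + u)*u) + u = (u² + u*(12 + u)) + u = u + u² + u*(12 + u))
V(v, k) = -30 + 6*v (V(v, k) = 6*(-5 + v) = -30 + 6*v)
Z(113) - V((61 - 181)/(-94 - 244), -530) = 113*(13 + 2*113) - (-30 + 6*((61 - 181)/(-94 - 244))) = 113*(13 + 226) - (-30 + 6*(-120/(-338))) = 113*239 - (-30 + 6*(-120*(-1/338))) = 27007 - (-30 + 6*(60/169)) = 27007 - (-30 + 360/169) = 27007 - 1*(-4710/169) = 27007 + 4710/169 = 4568893/169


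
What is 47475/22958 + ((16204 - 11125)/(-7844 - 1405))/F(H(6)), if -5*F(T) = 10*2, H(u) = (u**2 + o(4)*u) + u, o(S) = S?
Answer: 312164797/141559028 ≈ 2.2052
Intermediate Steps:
H(u) = u**2 + 5*u (H(u) = (u**2 + 4*u) + u = u**2 + 5*u)
F(T) = -4 (F(T) = -2*2 = -1/5*20 = -4)
47475/22958 + ((16204 - 11125)/(-7844 - 1405))/F(H(6)) = 47475/22958 + ((16204 - 11125)/(-7844 - 1405))/(-4) = 47475*(1/22958) + (5079/(-9249))*(-1/4) = 47475/22958 + (5079*(-1/9249))*(-1/4) = 47475/22958 - 1693/3083*(-1/4) = 47475/22958 + 1693/12332 = 312164797/141559028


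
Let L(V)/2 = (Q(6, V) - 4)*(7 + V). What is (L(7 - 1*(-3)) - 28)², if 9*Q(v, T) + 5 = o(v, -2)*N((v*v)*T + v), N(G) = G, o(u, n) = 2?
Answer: 540190564/81 ≈ 6.6690e+6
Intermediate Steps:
Q(v, T) = -5/9 + 2*v/9 + 2*T*v²/9 (Q(v, T) = -5/9 + (2*((v*v)*T + v))/9 = -5/9 + (2*(v²*T + v))/9 = -5/9 + (2*(T*v² + v))/9 = -5/9 + (2*(v + T*v²))/9 = -5/9 + (2*v + 2*T*v²)/9 = -5/9 + (2*v/9 + 2*T*v²/9) = -5/9 + 2*v/9 + 2*T*v²/9)
L(V) = 2*(7 + V)*(-29/9 + 8*V) (L(V) = 2*(((-5/9 + (2/9)*6*(1 + V*6)) - 4)*(7 + V)) = 2*(((-5/9 + (2/9)*6*(1 + 6*V)) - 4)*(7 + V)) = 2*(((-5/9 + (4/3 + 8*V)) - 4)*(7 + V)) = 2*(((7/9 + 8*V) - 4)*(7 + V)) = 2*((-29/9 + 8*V)*(7 + V)) = 2*((7 + V)*(-29/9 + 8*V)) = 2*(7 + V)*(-29/9 + 8*V))
(L(7 - 1*(-3)) - 28)² = ((-406/9 + 16*(7 - 1*(-3))² + 950*(7 - 1*(-3))/9) - 28)² = ((-406/9 + 16*(7 + 3)² + 950*(7 + 3)/9) - 28)² = ((-406/9 + 16*10² + (950/9)*10) - 28)² = ((-406/9 + 16*100 + 9500/9) - 28)² = ((-406/9 + 1600 + 9500/9) - 28)² = (23494/9 - 28)² = (23242/9)² = 540190564/81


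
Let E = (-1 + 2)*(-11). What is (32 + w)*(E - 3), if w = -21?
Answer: -154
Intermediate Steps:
E = -11 (E = 1*(-11) = -11)
(32 + w)*(E - 3) = (32 - 21)*(-11 - 3) = 11*(-14) = -154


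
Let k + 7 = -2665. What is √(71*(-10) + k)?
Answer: I*√3382 ≈ 58.155*I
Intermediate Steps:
k = -2672 (k = -7 - 2665 = -2672)
√(71*(-10) + k) = √(71*(-10) - 2672) = √(-710 - 2672) = √(-3382) = I*√3382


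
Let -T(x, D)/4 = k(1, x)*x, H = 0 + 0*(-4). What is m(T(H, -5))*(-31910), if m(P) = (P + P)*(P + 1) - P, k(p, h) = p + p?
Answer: 0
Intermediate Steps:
H = 0 (H = 0 + 0 = 0)
k(p, h) = 2*p
T(x, D) = -8*x (T(x, D) = -4*2*1*x = -8*x)
m(P) = -P + 2*P*(1 + P) (m(P) = (2*P)*(1 + P) - P = 2*P*(1 + P) - P = -P + 2*P*(1 + P))
m(T(H, -5))*(-31910) = ((-8*0)*(1 + 2*(-8*0)))*(-31910) = (0*(1 + 2*0))*(-31910) = (0*(1 + 0))*(-31910) = (0*1)*(-31910) = 0*(-31910) = 0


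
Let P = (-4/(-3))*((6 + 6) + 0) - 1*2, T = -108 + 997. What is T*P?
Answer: 12446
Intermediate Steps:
T = 889
P = 14 (P = (-4*(-1/3))*(12 + 0) - 2 = (4/3)*12 - 2 = 16 - 2 = 14)
T*P = 889*14 = 12446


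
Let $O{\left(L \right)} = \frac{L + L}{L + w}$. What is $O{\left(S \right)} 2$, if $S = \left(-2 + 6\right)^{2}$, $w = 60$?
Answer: $\frac{16}{19} \approx 0.8421$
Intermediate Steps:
$S = 16$ ($S = 4^{2} = 16$)
$O{\left(L \right)} = \frac{2 L}{60 + L}$ ($O{\left(L \right)} = \frac{L + L}{L + 60} = \frac{2 L}{60 + L}$)
$O{\left(S \right)} 2 = 2 \cdot 16 \frac{1}{60 + 16} \cdot 2 = 2 \cdot 16 \cdot \frac{1}{76} \cdot 2 = \frac{8}{19} \cdot 2 = \frac{16}{19}$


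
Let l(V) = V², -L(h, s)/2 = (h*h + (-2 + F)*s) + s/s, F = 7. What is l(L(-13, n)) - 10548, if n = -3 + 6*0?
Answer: 85552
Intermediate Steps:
n = -3 (n = -3 + 0 = -3)
L(h, s) = -2 - 10*s - 2*h² (L(h, s) = -2*((h*h + (-2 + 7)*s) + s/s) = -2*((h² + 5*s) + 1) = -2*(1 + h² + 5*s) = -2 - 10*s - 2*h²)
l(L(-13, n)) - 10548 = (-2 - 10*(-3) - 2*(-13)²)² - 10548 = (-2 + 30 - 2*169)² - 10548 = (-2 + 30 - 338)² - 10548 = (-310)² - 10548 = 96100 - 10548 = 85552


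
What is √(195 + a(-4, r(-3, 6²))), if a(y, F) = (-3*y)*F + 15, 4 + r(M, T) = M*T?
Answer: 9*I*√14 ≈ 33.675*I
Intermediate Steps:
r(M, T) = -4 + M*T
a(y, F) = 15 - 3*F*y (a(y, F) = -3*F*y + 15 = 15 - 3*F*y)
√(195 + a(-4, r(-3, 6²))) = √(195 + (15 - 3*(-4 - 3*6²)*(-4))) = √(195 + (15 - 3*(-4 - 3*36)*(-4))) = √(195 + (15 - 3*(-4 - 108)*(-4))) = √(195 + (15 - 3*(-112)*(-4))) = √(195 + (15 - 1344)) = √(195 - 1329) = √(-1134) = 9*I*√14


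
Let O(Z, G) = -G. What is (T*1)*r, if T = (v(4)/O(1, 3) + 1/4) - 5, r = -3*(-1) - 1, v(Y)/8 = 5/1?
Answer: -217/6 ≈ -36.167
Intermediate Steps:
v(Y) = 40 (v(Y) = 8*(5/1) = 8*(5*1) = 8*5 = 40)
r = 2 (r = 3 - 1 = 2)
T = -217/12 (T = (40/((-1*3)) + 1/4) - 5 = (40/(-3) + 1*(¼)) - 5 = (40*(-⅓) + ¼) - 5 = (-40/3 + ¼) - 5 = -157/12 - 5 = -217/12 ≈ -18.083)
(T*1)*r = -217/12*1*2 = -217/12*2 = -217/6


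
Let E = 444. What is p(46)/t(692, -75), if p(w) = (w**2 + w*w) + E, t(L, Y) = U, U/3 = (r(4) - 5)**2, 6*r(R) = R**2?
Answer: 2004/7 ≈ 286.29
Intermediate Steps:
r(R) = R**2/6
U = 49/3 (U = 3*((1/6)*4**2 - 5)**2 = 3*((1/6)*16 - 5)**2 = 3*(8/3 - 5)**2 = 3*(-7/3)**2 = 3*(49/9) = 49/3 ≈ 16.333)
t(L, Y) = 49/3
p(w) = 444 + 2*w**2 (p(w) = (w**2 + w*w) + 444 = (w**2 + w**2) + 444 = 2*w**2 + 444 = 444 + 2*w**2)
p(46)/t(692, -75) = (444 + 2*46**2)/(49/3) = (444 + 2*2116)*(3/49) = (444 + 4232)*(3/49) = 4676*(3/49) = 2004/7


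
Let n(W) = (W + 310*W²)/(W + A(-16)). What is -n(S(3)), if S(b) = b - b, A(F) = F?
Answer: 0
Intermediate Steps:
S(b) = 0
n(W) = (W + 310*W²)/(-16 + W) (n(W) = (W + 310*W²)/(W - 16) = (W + 310*W²)/(-16 + W))
-n(S(3)) = -0*(1 + 310*0)/(-16 + 0) = -0*(1 + 0)/(-16) = -0*(-1)/16 = -1*0 = 0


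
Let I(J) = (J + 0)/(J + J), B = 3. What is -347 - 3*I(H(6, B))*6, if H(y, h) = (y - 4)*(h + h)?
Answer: -356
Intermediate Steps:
H(y, h) = 2*h*(-4 + y) (H(y, h) = (-4 + y)*(2*h) = 2*h*(-4 + y))
I(J) = ½ (I(J) = J/((2*J)) = J*(1/(2*J)) = ½)
-347 - 3*I(H(6, B))*6 = -347 - 3*½*6 = -347 - 3/2*6 = -347 - 9 = -356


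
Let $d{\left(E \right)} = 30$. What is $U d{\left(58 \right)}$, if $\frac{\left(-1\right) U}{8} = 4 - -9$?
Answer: $-3120$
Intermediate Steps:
$U = -104$ ($U = - 8 \left(4 - -9\right) = - 8 \left(4 + 9\right) = \left(-8\right) 13 = -104$)
$U d{\left(58 \right)} = \left(-104\right) 30 = -3120$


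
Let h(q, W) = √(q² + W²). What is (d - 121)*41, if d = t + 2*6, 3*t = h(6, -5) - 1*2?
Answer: -13489/3 + 41*√61/3 ≈ -4389.6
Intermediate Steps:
h(q, W) = √(W² + q²)
t = -⅔ + √61/3 (t = (√((-5)² + 6²) - 1*2)/3 = (√(25 + 36) - 2)/3 = (√61 - 2)/3 = (-2 + √61)/3 = -⅔ + √61/3 ≈ 1.9368)
d = 34/3 + √61/3 (d = (-⅔ + √61/3) + 2*6 = (-⅔ + √61/3) + 12 = 34/3 + √61/3 ≈ 13.937)
(d - 121)*41 = ((34/3 + √61/3) - 121)*41 = (-329/3 + √61/3)*41 = -13489/3 + 41*√61/3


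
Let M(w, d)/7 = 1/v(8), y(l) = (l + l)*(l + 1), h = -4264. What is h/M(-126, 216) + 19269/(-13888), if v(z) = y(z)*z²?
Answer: -77965314885/13888 ≈ -5.6139e+6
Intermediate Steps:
y(l) = 2*l*(1 + l) (y(l) = (2*l)*(1 + l) = 2*l*(1 + l))
v(z) = 2*z³*(1 + z) (v(z) = (2*z*(1 + z))*z² = 2*z³*(1 + z))
M(w, d) = 7/9216 (M(w, d) = 7/((2*8³*(1 + 8))) = 7/((2*512*9)) = 7/9216)
h/M(-126, 216) + 19269/(-13888) = -4264/7/9216 + 19269/(-13888) = -4264*9216/7 + 19269*(-1/13888) = -39297024/7 - 19269/13888 = -77965314885/13888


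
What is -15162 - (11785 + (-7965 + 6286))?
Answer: -25268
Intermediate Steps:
-15162 - (11785 + (-7965 + 6286)) = -15162 - (11785 - 1679) = -15162 - 1*10106 = -15162 - 10106 = -25268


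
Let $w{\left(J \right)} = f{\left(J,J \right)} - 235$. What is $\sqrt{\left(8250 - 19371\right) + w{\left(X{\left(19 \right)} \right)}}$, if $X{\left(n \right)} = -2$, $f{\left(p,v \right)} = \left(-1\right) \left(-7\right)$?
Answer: $3 i \sqrt{1261} \approx 106.53 i$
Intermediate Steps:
$f{\left(p,v \right)} = 7$
$w{\left(J \right)} = -228$ ($w{\left(J \right)} = 7 - 235 = -228$)
$\sqrt{\left(8250 - 19371\right) + w{\left(X{\left(19 \right)} \right)}} = \sqrt{\left(8250 - 19371\right) - 228} = \sqrt{-11121 - 228} = \sqrt{-11349} = 3 i \sqrt{1261}$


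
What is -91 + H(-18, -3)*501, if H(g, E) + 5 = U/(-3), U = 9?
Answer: -4099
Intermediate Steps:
H(g, E) = -8 (H(g, E) = -5 + 9/(-3) = -5 + 9*(-⅓) = -5 - 3 = -8)
-91 + H(-18, -3)*501 = -91 - 8*501 = -91 - 4008 = -4099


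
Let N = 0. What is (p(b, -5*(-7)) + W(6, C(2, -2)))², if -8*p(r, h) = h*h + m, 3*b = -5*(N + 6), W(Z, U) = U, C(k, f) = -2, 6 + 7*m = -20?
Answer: 75012921/3136 ≈ 23920.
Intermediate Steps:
m = -26/7 (m = -6/7 + (⅐)*(-20) = -6/7 - 20/7 = -26/7 ≈ -3.7143)
b = -10 (b = (-5*(0 + 6))/3 = (-5*6)/3 = (⅓)*(-30) = -10)
p(r, h) = 13/28 - h²/8 (p(r, h) = -(h*h - 26/7)/8 = -(h² - 26/7)/8 = -(-26/7 + h²)/8 = 13/28 - h²/8)
(p(b, -5*(-7)) + W(6, C(2, -2)))² = ((13/28 - (-5*(-7))²/8) - 2)² = ((13/28 - ⅛*35²) - 2)² = ((13/28 - ⅛*1225) - 2)² = ((13/28 - 1225/8) - 2)² = (-8549/56 - 2)² = (-8661/56)² = 75012921/3136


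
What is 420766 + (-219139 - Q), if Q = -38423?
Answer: 240050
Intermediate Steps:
420766 + (-219139 - Q) = 420766 + (-219139 - 1*(-38423)) = 420766 + (-219139 + 38423) = 420766 - 180716 = 240050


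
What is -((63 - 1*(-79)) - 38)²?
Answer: -10816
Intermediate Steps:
-((63 - 1*(-79)) - 38)² = -((63 + 79) - 38)² = -(142 - 38)² = -1*104² = -1*10816 = -10816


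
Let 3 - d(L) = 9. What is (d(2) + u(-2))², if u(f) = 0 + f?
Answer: 64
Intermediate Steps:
d(L) = -6 (d(L) = 3 - 1*9 = 3 - 9 = -6)
u(f) = f
(d(2) + u(-2))² = (-6 - 2)² = (-8)² = 64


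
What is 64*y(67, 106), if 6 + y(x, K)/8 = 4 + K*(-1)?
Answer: -55296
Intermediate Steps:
y(x, K) = -16 - 8*K (y(x, K) = -48 + 8*(4 + K*(-1)) = -48 + 8*(4 - K) = -48 + (32 - 8*K) = -16 - 8*K)
64*y(67, 106) = 64*(-16 - 8*106) = 64*(-16 - 848) = 64*(-864) = -55296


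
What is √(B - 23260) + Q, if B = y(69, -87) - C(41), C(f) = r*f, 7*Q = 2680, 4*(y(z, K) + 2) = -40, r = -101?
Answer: 2680/7 + I*√19131 ≈ 382.86 + 138.31*I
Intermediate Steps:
y(z, K) = -12 (y(z, K) = -2 + (¼)*(-40) = -2 - 10 = -12)
Q = 2680/7 (Q = (⅐)*2680 = 2680/7 ≈ 382.86)
C(f) = -101*f
B = 4129 (B = -12 - (-101)*41 = -12 - 1*(-4141) = -12 + 4141 = 4129)
√(B - 23260) + Q = √(4129 - 23260) + 2680/7 = √(-19131) + 2680/7 = I*√19131 + 2680/7 = 2680/7 + I*√19131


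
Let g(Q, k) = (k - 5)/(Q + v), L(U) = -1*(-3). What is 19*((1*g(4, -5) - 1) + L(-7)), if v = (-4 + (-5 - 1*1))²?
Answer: 1881/52 ≈ 36.173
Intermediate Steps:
v = 100 (v = (-4 + (-5 - 1))² = (-4 - 6)² = (-10)² = 100)
L(U) = 3
g(Q, k) = (-5 + k)/(100 + Q) (g(Q, k) = (k - 5)/(Q + 100) = (-5 + k)/(100 + Q))
19*((1*g(4, -5) - 1) + L(-7)) = 19*((1*((-5 - 5)/(100 + 4)) - 1) + 3) = 19*((1*(-10/104) - 1) + 3) = 19*((1*((1/104)*(-10)) - 1) + 3) = 19*((1*(-5/52) - 1) + 3) = 19*((-5/52 - 1) + 3) = 19*(-57/52 + 3) = 19*(99/52) = 1881/52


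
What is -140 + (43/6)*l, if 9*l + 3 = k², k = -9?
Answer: -701/9 ≈ -77.889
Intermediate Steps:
l = 26/3 (l = -⅓ + (⅑)*(-9)² = -⅓ + (⅑)*81 = -⅓ + 9 = 26/3 ≈ 8.6667)
-140 + (43/6)*l = -140 + (43/6)*(26/3) = -140 + 559/9 = -701/9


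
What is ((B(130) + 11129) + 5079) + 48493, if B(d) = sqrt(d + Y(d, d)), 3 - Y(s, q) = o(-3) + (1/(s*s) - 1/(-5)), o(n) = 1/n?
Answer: 64701 + sqrt(20249571)/390 ≈ 64713.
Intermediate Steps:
Y(s, q) = 47/15 - 1/s**2 (Y(s, q) = 3 - (1/(-3) + (1/(s*s) - 1/(-5))) = 3 - (-1/3 + (s**(-2) - 1*(-1/5))) = 3 - (-1/3 + (s**(-2) + 1/5)) = 3 - (-1/3 + (1/5 + s**(-2))) = 3 - (-2/15 + s**(-2)) = 3 + (2/15 - 1/s**2) = 47/15 - 1/s**2)
B(d) = sqrt(47/15 + d - 1/d**2) (B(d) = sqrt(d + (47/15 - 1/d**2)) = sqrt(47/15 + d - 1/d**2))
((B(130) + 11129) + 5079) + 48493 = ((sqrt(705 - 225/130**2 + 225*130)/15 + 11129) + 5079) + 48493 = ((sqrt(705 - 225*1/16900 + 29250)/15 + 11129) + 5079) + 48493 = ((sqrt(705 - 9/676 + 29250)/15 + 11129) + 5079) + 48493 = ((sqrt(20249571/676)/15 + 11129) + 5079) + 48493 = (((sqrt(20249571)/26)/15 + 11129) + 5079) + 48493 = ((sqrt(20249571)/390 + 11129) + 5079) + 48493 = ((11129 + sqrt(20249571)/390) + 5079) + 48493 = (16208 + sqrt(20249571)/390) + 48493 = 64701 + sqrt(20249571)/390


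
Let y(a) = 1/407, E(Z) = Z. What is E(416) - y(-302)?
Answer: 169311/407 ≈ 416.00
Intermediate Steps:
y(a) = 1/407
E(416) - y(-302) = 416 - 1*1/407 = 416 - 1/407 = 169311/407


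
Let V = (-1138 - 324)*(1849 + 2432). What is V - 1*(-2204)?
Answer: -6256618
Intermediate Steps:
V = -6258822 (V = -1462*4281 = -6258822)
V - 1*(-2204) = -6258822 - 1*(-2204) = -6258822 + 2204 = -6256618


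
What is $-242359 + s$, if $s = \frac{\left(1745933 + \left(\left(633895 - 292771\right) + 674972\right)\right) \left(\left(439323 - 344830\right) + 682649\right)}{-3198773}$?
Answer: $- \frac{2921740166625}{3198773} \approx -9.1339 \cdot 10^{5}$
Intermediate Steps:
$s = - \frac{2146488741118}{3198773}$ ($s = \left(1745933 + \left(341124 + 674972\right)\right) \left(\left(439323 - 344830\right) + 682649\right) \left(- \frac{1}{3198773}\right) = \left(1745933 + 1016096\right) \left(94493 + 682649\right) \left(- \frac{1}{3198773}\right) = 2762029 \cdot 777142 \left(- \frac{1}{3198773}\right) = 2146488741118 \left(- \frac{1}{3198773}\right) = - \frac{2146488741118}{3198773} \approx -6.7104 \cdot 10^{5}$)
$-242359 + s = -242359 - \frac{2146488741118}{3198773} = - \frac{2921740166625}{3198773}$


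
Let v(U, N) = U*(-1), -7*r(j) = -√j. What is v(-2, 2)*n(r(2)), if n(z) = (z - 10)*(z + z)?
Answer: 8/49 - 40*√2/7 ≈ -7.9180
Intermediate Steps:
r(j) = √j/7 (r(j) = -(-1)*√j/7 = √j/7)
n(z) = 2*z*(-10 + z) (n(z) = (-10 + z)*(2*z) = 2*z*(-10 + z))
v(U, N) = -U
v(-2, 2)*n(r(2)) = (-1*(-2))*(2*(√2/7)*(-10 + √2/7)) = 2*(2*√2*(-10 + √2/7)/7) = 4*√2*(-10 + √2/7)/7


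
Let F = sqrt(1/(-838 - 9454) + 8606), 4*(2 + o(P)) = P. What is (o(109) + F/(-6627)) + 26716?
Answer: 106965/4 - sqrt(25322022547)/11367514 ≈ 26741.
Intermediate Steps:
o(P) = -2 + P/4
F = 3*sqrt(25322022547)/5146 (F = sqrt(1/(-10292) + 8606) = sqrt(-1/10292 + 8606) = sqrt(88572951/10292) = 3*sqrt(25322022547)/5146 ≈ 92.769)
(o(109) + F/(-6627)) + 26716 = ((-2 + (1/4)*109) + (3*sqrt(25322022547)/5146)/(-6627)) + 26716 = ((-2 + 109/4) + (3*sqrt(25322022547)/5146)*(-1/6627)) + 26716 = (101/4 - sqrt(25322022547)/11367514) + 26716 = 106965/4 - sqrt(25322022547)/11367514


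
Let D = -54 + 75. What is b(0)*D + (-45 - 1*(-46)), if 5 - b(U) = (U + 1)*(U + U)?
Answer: 106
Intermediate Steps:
b(U) = 5 - 2*U*(1 + U) (b(U) = 5 - (U + 1)*(U + U) = 5 - (1 + U)*2*U = 5 - 2*U*(1 + U))
D = 21
b(0)*D + (-45 - 1*(-46)) = (5 - 2*0 - 2*0**2)*21 + (-45 - 1*(-46)) = (5 + 0 - 2*0)*21 + (-45 + 46) = (5 + 0 + 0)*21 + 1 = 5*21 + 1 = 105 + 1 = 106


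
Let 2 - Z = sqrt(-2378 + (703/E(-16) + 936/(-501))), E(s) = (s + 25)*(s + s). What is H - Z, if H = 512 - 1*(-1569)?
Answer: 2079 + I*sqrt(38269568030)/4008 ≈ 2079.0 + 48.809*I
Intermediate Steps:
H = 2081 (H = 512 + 1569 = 2081)
E(s) = 2*s*(25 + s) (E(s) = (25 + s)*(2*s) = 2*s*(25 + s))
Z = 2 - I*sqrt(38269568030)/4008 (Z = 2 - sqrt(-2378 + (703/((2*(-16)*(25 - 16))) + 936/(-501))) = 2 - sqrt(-2378 + (703/((2*(-16)*9)) + 936*(-1/501))) = 2 - sqrt(-2378 + (703/(-288) - 312/167)) = 2 - sqrt(-2378 + (703*(-1/288) - 312/167)) = 2 - sqrt(-2378 + (-703/288 - 312/167)) = 2 - sqrt(-2378 - 207257/48096) = 2 - sqrt(-114579545/48096) = 2 - I*sqrt(38269568030)/4008 ≈ 2.0 - 48.809*I)
H - Z = 2081 - (2 - I*sqrt(38269568030)/4008) = 2081 + (-2 + I*sqrt(38269568030)/4008) = 2079 + I*sqrt(38269568030)/4008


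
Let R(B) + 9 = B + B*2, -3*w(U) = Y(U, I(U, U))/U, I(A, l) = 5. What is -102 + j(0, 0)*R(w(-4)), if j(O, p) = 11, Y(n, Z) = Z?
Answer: -749/4 ≈ -187.25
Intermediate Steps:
w(U) = -5/(3*U)
R(B) = -9 + 3*B (R(B) = -9 + (B + B*2) = -9 + (B + 2*B) = -9 + 3*B)
-102 + j(0, 0)*R(w(-4)) = -102 + 11*(-9 + 3*(-5/3/(-4))) = -102 + 11*(-9 + 3*(-5/3*(-¼))) = -102 + 11*(-9 + 3*(5/12)) = -102 + 11*(-9 + 5/4) = -102 + 11*(-31/4) = -102 - 341/4 = -749/4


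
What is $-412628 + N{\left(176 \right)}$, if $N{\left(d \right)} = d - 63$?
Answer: $-412515$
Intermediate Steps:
$N{\left(d \right)} = -63 + d$
$-412628 + N{\left(176 \right)} = -412628 + \left(-63 + 176\right) = -412628 + 113 = -412515$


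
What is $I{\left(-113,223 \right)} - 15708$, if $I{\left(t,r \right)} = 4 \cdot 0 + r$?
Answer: $-15485$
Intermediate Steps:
$I{\left(t,r \right)} = r$ ($I{\left(t,r \right)} = 0 + r = r$)
$I{\left(-113,223 \right)} - 15708 = 223 - 15708 = -15485$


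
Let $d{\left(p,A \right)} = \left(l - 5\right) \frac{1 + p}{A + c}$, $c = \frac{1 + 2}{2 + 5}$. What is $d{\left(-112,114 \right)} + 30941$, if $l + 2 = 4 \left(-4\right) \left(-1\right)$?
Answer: $\frac{2752972}{89} \approx 30932.0$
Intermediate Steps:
$c = \frac{3}{7} \approx 0.42857$
$l = 14$ ($l = -2 + 4 \left(-4\right) \left(-1\right) = -2 - -16 = -2 + 16 = 14$)
$d{\left(p,A \right)} = \frac{9 \left(1 + p\right)}{\frac{3}{7} + A}$ ($d{\left(p,A \right)} = \left(14 - 5\right) \frac{1 + p}{A + \frac{3}{7}} = 9 \frac{1 + p}{\frac{3}{7} + A} = \frac{9 \left(1 + p\right)}{\frac{3}{7} + A}$)
$d{\left(-112,114 \right)} + 30941 = \frac{63 \left(1 - 112\right)}{3 + 7 \cdot 114} + 30941 = 63 \frac{1}{3 + 798} \left(-111\right) + 30941 = 63 \cdot \frac{1}{801} \left(-111\right) + 30941 = - \frac{777}{89} + 30941 = \frac{2752972}{89}$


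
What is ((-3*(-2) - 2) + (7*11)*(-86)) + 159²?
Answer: 18663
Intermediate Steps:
((-3*(-2) - 2) + (7*11)*(-86)) + 159² = ((6 - 2) + 77*(-86)) + 25281 = (4 - 6622) + 25281 = -6618 + 25281 = 18663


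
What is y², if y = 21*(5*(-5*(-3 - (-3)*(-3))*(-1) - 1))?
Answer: 41024025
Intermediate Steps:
y = -6405 (y = 21*(5*(-5*(-3 - 1*9)*(-1) - 1)) = 21*(5*(-5*(-3 - 9)*(-1) - 1)) = 21*(5*(-5*(-12)*(-1) - 1)) = 21*(5*(60*(-1) - 1)) = 21*(5*(-60 - 1)) = 21*(5*(-61)) = 21*(-305) = -6405)
y² = (-6405)² = 41024025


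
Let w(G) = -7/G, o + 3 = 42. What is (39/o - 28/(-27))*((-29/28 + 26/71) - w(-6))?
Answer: -602305/161028 ≈ -3.7404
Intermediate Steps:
o = 39 (o = -3 + 42 = 39)
(39/o - 28/(-27))*((-29/28 + 26/71) - w(-6)) = (39/39 - 28/(-27))*((-29/28 + 26/71) - (-7)/(-6)) = (39*(1/39) - 28*(-1/27))*((-29*1/28 + 26*(1/71)) - (-7)*(-1)/6) = (1 + 28/27)*((-29/28 + 26/71) - 1*7/6) = 55*(-1331/1988 - 7/6)/27 = (55/27)*(-10951/5964) = -602305/161028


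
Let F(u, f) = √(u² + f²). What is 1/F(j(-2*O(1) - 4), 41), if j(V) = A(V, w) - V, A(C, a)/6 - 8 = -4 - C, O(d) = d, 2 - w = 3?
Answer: √6037/6037 ≈ 0.012870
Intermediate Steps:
w = -1 (w = 2 - 1*3 = 2 - 3 = -1)
A(C, a) = 24 - 6*C (A(C, a) = 48 + 6*(-4 - C) = 48 + (-24 - 6*C) = 24 - 6*C)
j(V) = 24 - 7*V (j(V) = (24 - 6*V) - V = 24 - 7*V)
F(u, f) = √(f² + u²)
1/F(j(-2*O(1) - 4), 41) = 1/(√(41² + (24 - 7*(-2*1 - 4))²)) = 1/(√(1681 + (24 - 7*(-2 - 4))²)) = 1/(√(1681 + (24 - 7*(-6))²)) = 1/(√(1681 + (24 + 42)²)) = 1/(√(1681 + 66²)) = 1/(√(1681 + 4356)) = 1/(√6037) = √6037/6037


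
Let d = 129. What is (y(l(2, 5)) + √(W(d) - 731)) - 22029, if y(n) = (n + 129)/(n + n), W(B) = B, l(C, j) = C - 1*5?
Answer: -22050 + I*√602 ≈ -22050.0 + 24.536*I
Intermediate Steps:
l(C, j) = -5 + C (l(C, j) = C - 5 = -5 + C)
y(n) = (129 + n)/(2*n) (y(n) = (129 + n)/((2*n)) = (129 + n)*(1/(2*n)) = (129 + n)/(2*n))
(y(l(2, 5)) + √(W(d) - 731)) - 22029 = ((129 + (-5 + 2))/(2*(-5 + 2)) + √(129 - 731)) - 22029 = ((½)*(129 - 3)/(-3) + √(-602)) - 22029 = ((½)*(-⅓)*126 + I*√602) - 22029 = (-21 + I*√602) - 22029 = -22050 + I*√602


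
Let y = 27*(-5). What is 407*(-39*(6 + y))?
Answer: 2047617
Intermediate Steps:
y = -135
407*(-39*(6 + y)) = 407*(-39*(6 - 135)) = 407*(-39*(-129)) = 407*5031 = 2047617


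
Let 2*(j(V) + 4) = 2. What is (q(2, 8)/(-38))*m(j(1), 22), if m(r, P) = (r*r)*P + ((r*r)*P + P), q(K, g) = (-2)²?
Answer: -44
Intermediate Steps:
q(K, g) = 4
j(V) = -3 (j(V) = -4 + (½)*2 = -4 + 1 = -3)
m(r, P) = P + 2*P*r² (m(r, P) = r²*P + (r²*P + P) = P*r² + (P*r² + P) = P*r² + (P + P*r²) = P + 2*P*r²)
(q(2, 8)/(-38))*m(j(1), 22) = (4/(-38))*(22*(1 + 2*(-3)²)) = (4*(-1/38))*(22*(1 + 2*9)) = -44*(1 + 18)/19 = -44*19/19 = -2/19*418 = -44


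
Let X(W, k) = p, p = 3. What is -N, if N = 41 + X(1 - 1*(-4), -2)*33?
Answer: -140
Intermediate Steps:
X(W, k) = 3
N = 140 (N = 41 + 3*33 = 41 + 99 = 140)
-N = -1*140 = -140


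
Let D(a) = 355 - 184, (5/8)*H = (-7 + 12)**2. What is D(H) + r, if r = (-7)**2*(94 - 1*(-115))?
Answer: 10412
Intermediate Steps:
H = 40 (H = 8*(-7 + 12)**2/5 = (8/5)*5**2 = (8/5)*25 = 40)
D(a) = 171
r = 10241 (r = 49*(94 + 115) = 49*209 = 10241)
D(H) + r = 171 + 10241 = 10412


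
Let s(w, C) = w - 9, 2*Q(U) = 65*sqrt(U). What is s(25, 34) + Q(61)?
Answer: 16 + 65*sqrt(61)/2 ≈ 269.83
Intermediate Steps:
Q(U) = 65*sqrt(U)/2 (Q(U) = (65*sqrt(U))/2 = 65*sqrt(U)/2)
s(w, C) = -9 + w
s(25, 34) + Q(61) = (-9 + 25) + 65*sqrt(61)/2 = 16 + 65*sqrt(61)/2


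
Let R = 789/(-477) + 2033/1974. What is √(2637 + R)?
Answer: √28857144385398/104622 ≈ 51.346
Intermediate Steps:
R = -65305/104622 (R = 789*(-1/477) + 2033*(1/1974) = -263/159 + 2033/1974 = -65305/104622 ≈ -0.62420)
√(2637 + R) = √(2637 - 65305/104622) = √(275822909/104622) = √28857144385398/104622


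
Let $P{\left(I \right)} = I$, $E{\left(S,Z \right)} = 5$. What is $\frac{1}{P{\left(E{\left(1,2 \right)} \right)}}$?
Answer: $\frac{1}{5} \approx 0.2$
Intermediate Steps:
$\frac{1}{P{\left(E{\left(1,2 \right)} \right)}} = \frac{1}{5}$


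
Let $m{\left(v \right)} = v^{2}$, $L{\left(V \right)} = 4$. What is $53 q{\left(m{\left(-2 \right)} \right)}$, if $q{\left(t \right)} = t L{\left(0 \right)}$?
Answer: $848$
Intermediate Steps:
$q{\left(t \right)} = 4 t$ ($q{\left(t \right)} = t 4 = 4 t$)
$53 q{\left(m{\left(-2 \right)} \right)} = 53 \cdot 4 \left(-2\right)^{2} = 53 \cdot 4 \cdot 4 = 53 \cdot 16 = 848$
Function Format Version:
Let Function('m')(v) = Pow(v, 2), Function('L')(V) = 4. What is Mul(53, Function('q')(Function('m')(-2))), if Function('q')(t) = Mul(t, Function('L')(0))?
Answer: 848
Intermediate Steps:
Function('q')(t) = Mul(4, t) (Function('q')(t) = Mul(t, 4) = Mul(4, t))
Mul(53, Function('q')(Function('m')(-2))) = Mul(53, Mul(4, Pow(-2, 2))) = Mul(53, Mul(4, 4)) = Mul(53, 16) = 848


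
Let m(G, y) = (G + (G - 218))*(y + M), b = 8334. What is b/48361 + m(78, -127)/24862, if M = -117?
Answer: 15142018/19392761 ≈ 0.78081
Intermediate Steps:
m(G, y) = (-218 + 2*G)*(-117 + y) (m(G, y) = (G + (G - 218))*(y - 117) = (G + (-218 + G))*(-117 + y) = (-218 + 2*G)*(-117 + y))
b/48361 + m(78, -127)/24862 = 8334/48361 + (25506 - 234*78 - 218*(-127) + 2*78*(-127))/24862 = 8334*(1/48361) + (25506 - 18252 + 27686 - 19812)*(1/24862) = 8334/48361 + 15128*(1/24862) = 8334/48361 + 244/401 = 15142018/19392761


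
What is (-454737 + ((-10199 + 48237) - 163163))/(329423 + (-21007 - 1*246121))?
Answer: -579862/62295 ≈ -9.3083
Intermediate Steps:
(-454737 + ((-10199 + 48237) - 163163))/(329423 + (-21007 - 1*246121)) = (-454737 + (38038 - 163163))/(329423 + (-21007 - 246121)) = (-454737 - 125125)/(329423 - 267128) = -579862/62295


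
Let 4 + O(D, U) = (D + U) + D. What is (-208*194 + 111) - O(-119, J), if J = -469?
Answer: -39530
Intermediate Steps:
O(D, U) = -4 + U + 2*D (O(D, U) = -4 + ((D + U) + D) = -4 + (U + 2*D) = -4 + U + 2*D)
(-208*194 + 111) - O(-119, J) = (-208*194 + 111) - (-4 - 469 + 2*(-119)) = (-40352 + 111) - (-4 - 469 - 238) = -40241 - 1*(-711) = -40241 + 711 = -39530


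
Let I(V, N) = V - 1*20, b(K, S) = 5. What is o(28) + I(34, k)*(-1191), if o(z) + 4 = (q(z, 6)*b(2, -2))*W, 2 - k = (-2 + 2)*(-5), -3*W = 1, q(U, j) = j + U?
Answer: -50204/3 ≈ -16735.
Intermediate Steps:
q(U, j) = U + j
W = -⅓ (W = -⅓*1 = -⅓ ≈ -0.33333)
k = 2 (k = 2 - (-2 + 2)*(-5) = 2 - 0*(-5) = 2 - 1*0 = 2 + 0 = 2)
I(V, N) = -20 + V (I(V, N) = V - 20 = -20 + V)
o(z) = -14 - 5*z/3 (o(z) = -4 + ((z + 6)*5)*(-⅓) = -4 + ((6 + z)*5)*(-⅓) = -4 + (30 + 5*z)*(-⅓) = -4 + (-10 - 5*z/3) = -14 - 5*z/3)
o(28) + I(34, k)*(-1191) = (-14 - 5/3*28) + (-20 + 34)*(-1191) = (-14 - 140/3) + 14*(-1191) = -182/3 - 16674 = -50204/3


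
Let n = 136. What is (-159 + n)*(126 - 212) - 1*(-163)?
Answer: 2141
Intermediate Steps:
(-159 + n)*(126 - 212) - 1*(-163) = (-159 + 136)*(126 - 212) - 1*(-163) = -23*(-86) + 163 = 1978 + 163 = 2141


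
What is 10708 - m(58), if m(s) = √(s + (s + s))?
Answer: 10708 - √174 ≈ 10695.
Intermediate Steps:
m(s) = √3*√s (m(s) = √(s + 2*s) = √(3*s) = √3*√s)
10708 - m(58) = 10708 - √3*√58 = 10708 - √174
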